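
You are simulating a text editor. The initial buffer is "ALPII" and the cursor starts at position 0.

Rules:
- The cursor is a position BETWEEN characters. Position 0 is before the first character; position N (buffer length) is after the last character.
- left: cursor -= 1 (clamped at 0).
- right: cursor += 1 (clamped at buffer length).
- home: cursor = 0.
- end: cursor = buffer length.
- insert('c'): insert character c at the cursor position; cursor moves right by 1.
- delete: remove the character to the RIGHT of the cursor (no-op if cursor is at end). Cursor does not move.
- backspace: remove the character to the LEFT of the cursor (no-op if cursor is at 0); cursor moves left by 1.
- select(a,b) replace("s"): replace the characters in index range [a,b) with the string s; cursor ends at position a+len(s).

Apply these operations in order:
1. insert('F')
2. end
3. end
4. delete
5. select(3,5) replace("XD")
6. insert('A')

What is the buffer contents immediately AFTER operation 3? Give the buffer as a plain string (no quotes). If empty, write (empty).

After op 1 (insert('F')): buf='FALPII' cursor=1
After op 2 (end): buf='FALPII' cursor=6
After op 3 (end): buf='FALPII' cursor=6

Answer: FALPII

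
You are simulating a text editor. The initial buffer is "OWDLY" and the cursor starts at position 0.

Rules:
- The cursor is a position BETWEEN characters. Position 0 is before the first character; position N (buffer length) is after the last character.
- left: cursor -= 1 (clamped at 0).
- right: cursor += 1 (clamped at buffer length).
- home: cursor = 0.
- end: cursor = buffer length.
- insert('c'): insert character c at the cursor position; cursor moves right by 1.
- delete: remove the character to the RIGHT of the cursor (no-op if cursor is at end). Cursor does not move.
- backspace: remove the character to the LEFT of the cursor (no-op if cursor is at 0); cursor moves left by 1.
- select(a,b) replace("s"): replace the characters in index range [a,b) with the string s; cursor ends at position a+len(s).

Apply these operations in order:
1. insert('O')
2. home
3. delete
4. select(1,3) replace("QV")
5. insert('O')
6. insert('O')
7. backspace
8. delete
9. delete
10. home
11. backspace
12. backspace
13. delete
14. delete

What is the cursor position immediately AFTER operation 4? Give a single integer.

Answer: 3

Derivation:
After op 1 (insert('O')): buf='OOWDLY' cursor=1
After op 2 (home): buf='OOWDLY' cursor=0
After op 3 (delete): buf='OWDLY' cursor=0
After op 4 (select(1,3) replace("QV")): buf='OQVLY' cursor=3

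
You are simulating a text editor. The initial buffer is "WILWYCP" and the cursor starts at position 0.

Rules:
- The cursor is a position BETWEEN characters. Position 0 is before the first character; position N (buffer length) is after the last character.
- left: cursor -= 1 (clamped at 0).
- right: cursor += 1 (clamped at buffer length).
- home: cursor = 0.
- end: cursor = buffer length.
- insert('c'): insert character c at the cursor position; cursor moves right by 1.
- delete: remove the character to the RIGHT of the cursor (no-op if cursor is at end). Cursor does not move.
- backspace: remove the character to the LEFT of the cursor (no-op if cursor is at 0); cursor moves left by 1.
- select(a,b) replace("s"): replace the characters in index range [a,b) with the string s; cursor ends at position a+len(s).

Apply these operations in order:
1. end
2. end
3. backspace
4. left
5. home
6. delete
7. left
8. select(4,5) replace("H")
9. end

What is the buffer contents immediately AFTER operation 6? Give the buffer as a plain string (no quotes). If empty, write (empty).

After op 1 (end): buf='WILWYCP' cursor=7
After op 2 (end): buf='WILWYCP' cursor=7
After op 3 (backspace): buf='WILWYC' cursor=6
After op 4 (left): buf='WILWYC' cursor=5
After op 5 (home): buf='WILWYC' cursor=0
After op 6 (delete): buf='ILWYC' cursor=0

Answer: ILWYC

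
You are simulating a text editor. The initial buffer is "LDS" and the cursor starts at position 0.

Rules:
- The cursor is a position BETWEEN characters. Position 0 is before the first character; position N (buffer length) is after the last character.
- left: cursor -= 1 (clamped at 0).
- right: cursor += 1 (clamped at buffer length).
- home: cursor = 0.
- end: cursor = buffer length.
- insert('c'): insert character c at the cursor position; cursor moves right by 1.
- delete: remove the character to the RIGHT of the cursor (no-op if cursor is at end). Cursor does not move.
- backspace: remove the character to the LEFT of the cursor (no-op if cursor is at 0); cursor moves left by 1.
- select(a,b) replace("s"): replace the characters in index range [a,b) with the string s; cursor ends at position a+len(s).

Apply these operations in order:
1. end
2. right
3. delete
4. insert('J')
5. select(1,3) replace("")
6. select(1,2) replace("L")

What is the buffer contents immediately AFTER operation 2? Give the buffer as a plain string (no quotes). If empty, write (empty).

Answer: LDS

Derivation:
After op 1 (end): buf='LDS' cursor=3
After op 2 (right): buf='LDS' cursor=3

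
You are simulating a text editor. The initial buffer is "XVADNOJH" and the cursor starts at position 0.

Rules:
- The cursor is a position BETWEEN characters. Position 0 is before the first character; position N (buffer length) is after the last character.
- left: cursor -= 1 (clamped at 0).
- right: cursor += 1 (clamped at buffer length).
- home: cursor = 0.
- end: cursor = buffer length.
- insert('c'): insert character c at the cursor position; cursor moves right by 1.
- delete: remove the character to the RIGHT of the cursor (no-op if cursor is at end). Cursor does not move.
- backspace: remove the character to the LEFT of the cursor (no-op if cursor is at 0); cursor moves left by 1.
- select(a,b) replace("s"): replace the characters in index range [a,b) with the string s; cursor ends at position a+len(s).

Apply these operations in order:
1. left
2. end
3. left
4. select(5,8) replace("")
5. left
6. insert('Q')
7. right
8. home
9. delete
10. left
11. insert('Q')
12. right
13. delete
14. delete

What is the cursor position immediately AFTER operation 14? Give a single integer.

Answer: 2

Derivation:
After op 1 (left): buf='XVADNOJH' cursor=0
After op 2 (end): buf='XVADNOJH' cursor=8
After op 3 (left): buf='XVADNOJH' cursor=7
After op 4 (select(5,8) replace("")): buf='XVADN' cursor=5
After op 5 (left): buf='XVADN' cursor=4
After op 6 (insert('Q')): buf='XVADQN' cursor=5
After op 7 (right): buf='XVADQN' cursor=6
After op 8 (home): buf='XVADQN' cursor=0
After op 9 (delete): buf='VADQN' cursor=0
After op 10 (left): buf='VADQN' cursor=0
After op 11 (insert('Q')): buf='QVADQN' cursor=1
After op 12 (right): buf='QVADQN' cursor=2
After op 13 (delete): buf='QVDQN' cursor=2
After op 14 (delete): buf='QVQN' cursor=2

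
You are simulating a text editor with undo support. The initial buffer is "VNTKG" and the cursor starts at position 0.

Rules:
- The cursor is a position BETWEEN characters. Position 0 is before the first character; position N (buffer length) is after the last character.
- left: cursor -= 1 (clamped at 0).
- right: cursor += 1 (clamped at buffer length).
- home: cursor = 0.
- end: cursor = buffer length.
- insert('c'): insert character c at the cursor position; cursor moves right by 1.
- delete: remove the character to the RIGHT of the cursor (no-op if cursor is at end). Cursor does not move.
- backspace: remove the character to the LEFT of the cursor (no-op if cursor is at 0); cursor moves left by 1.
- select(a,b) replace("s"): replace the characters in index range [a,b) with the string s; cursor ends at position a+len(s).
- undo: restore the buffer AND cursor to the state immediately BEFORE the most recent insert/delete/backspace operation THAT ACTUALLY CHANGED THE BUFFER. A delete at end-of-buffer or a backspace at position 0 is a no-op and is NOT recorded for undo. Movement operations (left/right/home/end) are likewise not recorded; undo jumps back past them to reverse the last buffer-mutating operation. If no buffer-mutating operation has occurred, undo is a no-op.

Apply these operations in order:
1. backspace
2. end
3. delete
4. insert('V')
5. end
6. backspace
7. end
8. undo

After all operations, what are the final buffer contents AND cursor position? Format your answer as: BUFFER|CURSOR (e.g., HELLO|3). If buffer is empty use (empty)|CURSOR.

Answer: VNTKGV|6

Derivation:
After op 1 (backspace): buf='VNTKG' cursor=0
After op 2 (end): buf='VNTKG' cursor=5
After op 3 (delete): buf='VNTKG' cursor=5
After op 4 (insert('V')): buf='VNTKGV' cursor=6
After op 5 (end): buf='VNTKGV' cursor=6
After op 6 (backspace): buf='VNTKG' cursor=5
After op 7 (end): buf='VNTKG' cursor=5
After op 8 (undo): buf='VNTKGV' cursor=6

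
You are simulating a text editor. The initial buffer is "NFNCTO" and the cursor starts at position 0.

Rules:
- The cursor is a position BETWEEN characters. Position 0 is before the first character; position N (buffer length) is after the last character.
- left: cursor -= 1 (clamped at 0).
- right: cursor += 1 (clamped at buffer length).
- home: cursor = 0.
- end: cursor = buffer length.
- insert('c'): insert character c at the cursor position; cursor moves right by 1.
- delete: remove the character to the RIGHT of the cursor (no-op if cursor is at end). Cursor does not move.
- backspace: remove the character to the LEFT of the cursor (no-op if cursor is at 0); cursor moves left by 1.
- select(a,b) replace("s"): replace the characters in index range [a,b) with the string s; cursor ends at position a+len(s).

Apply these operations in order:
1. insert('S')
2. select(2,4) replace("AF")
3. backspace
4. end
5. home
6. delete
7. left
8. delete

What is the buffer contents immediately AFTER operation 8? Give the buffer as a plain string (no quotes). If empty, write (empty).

Answer: ACTO

Derivation:
After op 1 (insert('S')): buf='SNFNCTO' cursor=1
After op 2 (select(2,4) replace("AF")): buf='SNAFCTO' cursor=4
After op 3 (backspace): buf='SNACTO' cursor=3
After op 4 (end): buf='SNACTO' cursor=6
After op 5 (home): buf='SNACTO' cursor=0
After op 6 (delete): buf='NACTO' cursor=0
After op 7 (left): buf='NACTO' cursor=0
After op 8 (delete): buf='ACTO' cursor=0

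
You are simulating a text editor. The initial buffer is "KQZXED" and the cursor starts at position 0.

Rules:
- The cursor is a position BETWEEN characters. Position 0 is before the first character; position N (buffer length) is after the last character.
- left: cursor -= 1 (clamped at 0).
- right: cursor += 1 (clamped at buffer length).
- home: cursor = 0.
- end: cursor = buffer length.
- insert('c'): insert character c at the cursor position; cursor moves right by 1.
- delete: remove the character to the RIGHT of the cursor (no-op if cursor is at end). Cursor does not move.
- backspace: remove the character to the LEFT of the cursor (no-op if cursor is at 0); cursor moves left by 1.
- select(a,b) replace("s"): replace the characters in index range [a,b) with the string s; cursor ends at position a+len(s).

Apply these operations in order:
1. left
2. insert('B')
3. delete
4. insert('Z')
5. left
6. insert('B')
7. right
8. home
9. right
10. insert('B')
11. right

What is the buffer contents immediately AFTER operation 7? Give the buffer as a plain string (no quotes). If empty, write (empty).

Answer: BBZQZXED

Derivation:
After op 1 (left): buf='KQZXED' cursor=0
After op 2 (insert('B')): buf='BKQZXED' cursor=1
After op 3 (delete): buf='BQZXED' cursor=1
After op 4 (insert('Z')): buf='BZQZXED' cursor=2
After op 5 (left): buf='BZQZXED' cursor=1
After op 6 (insert('B')): buf='BBZQZXED' cursor=2
After op 7 (right): buf='BBZQZXED' cursor=3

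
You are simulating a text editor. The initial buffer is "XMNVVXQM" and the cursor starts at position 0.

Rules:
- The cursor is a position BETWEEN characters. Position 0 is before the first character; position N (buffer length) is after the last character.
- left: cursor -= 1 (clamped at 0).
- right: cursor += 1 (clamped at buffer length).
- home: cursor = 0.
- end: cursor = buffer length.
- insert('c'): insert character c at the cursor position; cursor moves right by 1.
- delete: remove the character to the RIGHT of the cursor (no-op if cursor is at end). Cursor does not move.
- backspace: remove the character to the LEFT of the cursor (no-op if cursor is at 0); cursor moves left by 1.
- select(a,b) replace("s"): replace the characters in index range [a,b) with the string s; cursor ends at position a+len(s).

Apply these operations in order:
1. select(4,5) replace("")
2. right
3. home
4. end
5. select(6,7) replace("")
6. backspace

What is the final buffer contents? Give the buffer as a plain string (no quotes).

Answer: XMNVX

Derivation:
After op 1 (select(4,5) replace("")): buf='XMNVXQM' cursor=4
After op 2 (right): buf='XMNVXQM' cursor=5
After op 3 (home): buf='XMNVXQM' cursor=0
After op 4 (end): buf='XMNVXQM' cursor=7
After op 5 (select(6,7) replace("")): buf='XMNVXQ' cursor=6
After op 6 (backspace): buf='XMNVX' cursor=5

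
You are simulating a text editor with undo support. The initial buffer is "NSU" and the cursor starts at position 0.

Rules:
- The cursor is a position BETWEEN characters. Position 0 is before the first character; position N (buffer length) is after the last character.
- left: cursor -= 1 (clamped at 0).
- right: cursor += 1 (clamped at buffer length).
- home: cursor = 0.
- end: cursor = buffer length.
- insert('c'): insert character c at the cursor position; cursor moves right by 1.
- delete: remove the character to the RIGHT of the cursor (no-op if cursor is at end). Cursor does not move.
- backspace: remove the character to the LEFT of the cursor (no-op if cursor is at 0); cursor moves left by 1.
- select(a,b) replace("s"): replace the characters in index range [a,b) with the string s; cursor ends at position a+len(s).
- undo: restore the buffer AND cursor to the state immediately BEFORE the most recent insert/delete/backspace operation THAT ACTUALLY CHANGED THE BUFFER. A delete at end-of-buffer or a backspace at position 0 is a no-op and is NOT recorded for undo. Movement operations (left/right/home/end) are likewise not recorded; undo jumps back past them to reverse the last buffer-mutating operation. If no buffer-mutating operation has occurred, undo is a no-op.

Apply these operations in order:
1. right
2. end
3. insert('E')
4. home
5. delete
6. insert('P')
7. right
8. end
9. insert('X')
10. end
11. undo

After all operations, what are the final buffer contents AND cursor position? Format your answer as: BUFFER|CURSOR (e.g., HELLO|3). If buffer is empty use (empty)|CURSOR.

Answer: PSUE|4

Derivation:
After op 1 (right): buf='NSU' cursor=1
After op 2 (end): buf='NSU' cursor=3
After op 3 (insert('E')): buf='NSUE' cursor=4
After op 4 (home): buf='NSUE' cursor=0
After op 5 (delete): buf='SUE' cursor=0
After op 6 (insert('P')): buf='PSUE' cursor=1
After op 7 (right): buf='PSUE' cursor=2
After op 8 (end): buf='PSUE' cursor=4
After op 9 (insert('X')): buf='PSUEX' cursor=5
After op 10 (end): buf='PSUEX' cursor=5
After op 11 (undo): buf='PSUE' cursor=4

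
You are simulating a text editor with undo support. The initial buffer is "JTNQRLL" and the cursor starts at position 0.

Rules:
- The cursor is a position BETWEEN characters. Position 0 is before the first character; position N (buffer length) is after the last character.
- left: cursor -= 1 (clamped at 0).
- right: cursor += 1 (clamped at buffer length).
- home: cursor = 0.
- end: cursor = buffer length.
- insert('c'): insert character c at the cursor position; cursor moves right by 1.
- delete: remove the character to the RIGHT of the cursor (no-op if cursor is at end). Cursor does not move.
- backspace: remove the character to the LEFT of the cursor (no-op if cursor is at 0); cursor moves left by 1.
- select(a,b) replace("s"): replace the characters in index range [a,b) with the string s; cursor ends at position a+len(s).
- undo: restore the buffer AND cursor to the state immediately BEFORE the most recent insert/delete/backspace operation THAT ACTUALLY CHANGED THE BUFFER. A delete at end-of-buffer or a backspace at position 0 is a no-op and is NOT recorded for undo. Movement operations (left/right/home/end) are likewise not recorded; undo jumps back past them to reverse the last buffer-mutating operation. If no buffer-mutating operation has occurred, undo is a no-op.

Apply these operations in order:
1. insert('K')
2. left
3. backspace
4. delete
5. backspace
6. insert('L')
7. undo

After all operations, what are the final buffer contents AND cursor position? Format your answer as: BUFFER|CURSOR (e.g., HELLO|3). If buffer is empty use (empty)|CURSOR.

After op 1 (insert('K')): buf='KJTNQRLL' cursor=1
After op 2 (left): buf='KJTNQRLL' cursor=0
After op 3 (backspace): buf='KJTNQRLL' cursor=0
After op 4 (delete): buf='JTNQRLL' cursor=0
After op 5 (backspace): buf='JTNQRLL' cursor=0
After op 6 (insert('L')): buf='LJTNQRLL' cursor=1
After op 7 (undo): buf='JTNQRLL' cursor=0

Answer: JTNQRLL|0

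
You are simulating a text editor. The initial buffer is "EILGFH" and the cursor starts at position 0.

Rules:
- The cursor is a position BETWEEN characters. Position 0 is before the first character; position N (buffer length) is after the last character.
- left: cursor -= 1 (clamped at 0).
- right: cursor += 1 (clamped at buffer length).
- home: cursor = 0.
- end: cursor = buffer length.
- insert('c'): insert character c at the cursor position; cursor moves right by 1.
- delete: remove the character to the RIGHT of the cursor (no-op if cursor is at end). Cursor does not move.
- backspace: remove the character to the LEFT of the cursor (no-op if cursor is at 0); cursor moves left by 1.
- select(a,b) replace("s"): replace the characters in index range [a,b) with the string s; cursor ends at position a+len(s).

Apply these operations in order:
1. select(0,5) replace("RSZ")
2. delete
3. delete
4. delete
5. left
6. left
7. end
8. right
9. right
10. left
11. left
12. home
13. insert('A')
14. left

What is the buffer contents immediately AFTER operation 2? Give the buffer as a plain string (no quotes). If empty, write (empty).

Answer: RSZ

Derivation:
After op 1 (select(0,5) replace("RSZ")): buf='RSZH' cursor=3
After op 2 (delete): buf='RSZ' cursor=3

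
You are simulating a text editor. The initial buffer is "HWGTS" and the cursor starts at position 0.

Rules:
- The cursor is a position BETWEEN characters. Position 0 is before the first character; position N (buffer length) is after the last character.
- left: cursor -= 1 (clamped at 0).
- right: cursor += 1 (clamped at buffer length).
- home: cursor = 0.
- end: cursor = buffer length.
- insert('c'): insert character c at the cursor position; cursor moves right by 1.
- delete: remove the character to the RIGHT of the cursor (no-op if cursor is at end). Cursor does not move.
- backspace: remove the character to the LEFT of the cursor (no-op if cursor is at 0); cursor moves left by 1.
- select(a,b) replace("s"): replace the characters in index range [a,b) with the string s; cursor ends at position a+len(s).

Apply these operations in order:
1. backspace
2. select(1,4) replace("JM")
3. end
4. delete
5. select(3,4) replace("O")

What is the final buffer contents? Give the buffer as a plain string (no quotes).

After op 1 (backspace): buf='HWGTS' cursor=0
After op 2 (select(1,4) replace("JM")): buf='HJMS' cursor=3
After op 3 (end): buf='HJMS' cursor=4
After op 4 (delete): buf='HJMS' cursor=4
After op 5 (select(3,4) replace("O")): buf='HJMO' cursor=4

Answer: HJMO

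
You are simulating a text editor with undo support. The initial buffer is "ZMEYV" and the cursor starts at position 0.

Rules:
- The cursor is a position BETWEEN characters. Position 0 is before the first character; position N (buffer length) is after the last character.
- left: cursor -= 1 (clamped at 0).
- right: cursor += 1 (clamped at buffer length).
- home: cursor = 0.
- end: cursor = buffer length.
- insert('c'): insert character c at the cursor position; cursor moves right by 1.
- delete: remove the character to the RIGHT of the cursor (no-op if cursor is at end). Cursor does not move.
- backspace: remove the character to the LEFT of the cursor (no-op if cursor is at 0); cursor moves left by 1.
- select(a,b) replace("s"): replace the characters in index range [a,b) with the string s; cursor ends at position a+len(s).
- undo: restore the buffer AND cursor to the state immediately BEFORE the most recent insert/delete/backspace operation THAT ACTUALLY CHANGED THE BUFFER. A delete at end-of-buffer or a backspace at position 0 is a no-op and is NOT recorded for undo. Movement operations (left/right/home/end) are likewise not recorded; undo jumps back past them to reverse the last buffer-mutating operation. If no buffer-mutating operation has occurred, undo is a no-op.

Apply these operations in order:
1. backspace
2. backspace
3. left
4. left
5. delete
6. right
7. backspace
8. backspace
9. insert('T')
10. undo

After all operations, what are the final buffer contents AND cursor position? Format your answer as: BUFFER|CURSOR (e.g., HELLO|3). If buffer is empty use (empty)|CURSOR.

After op 1 (backspace): buf='ZMEYV' cursor=0
After op 2 (backspace): buf='ZMEYV' cursor=0
After op 3 (left): buf='ZMEYV' cursor=0
After op 4 (left): buf='ZMEYV' cursor=0
After op 5 (delete): buf='MEYV' cursor=0
After op 6 (right): buf='MEYV' cursor=1
After op 7 (backspace): buf='EYV' cursor=0
After op 8 (backspace): buf='EYV' cursor=0
After op 9 (insert('T')): buf='TEYV' cursor=1
After op 10 (undo): buf='EYV' cursor=0

Answer: EYV|0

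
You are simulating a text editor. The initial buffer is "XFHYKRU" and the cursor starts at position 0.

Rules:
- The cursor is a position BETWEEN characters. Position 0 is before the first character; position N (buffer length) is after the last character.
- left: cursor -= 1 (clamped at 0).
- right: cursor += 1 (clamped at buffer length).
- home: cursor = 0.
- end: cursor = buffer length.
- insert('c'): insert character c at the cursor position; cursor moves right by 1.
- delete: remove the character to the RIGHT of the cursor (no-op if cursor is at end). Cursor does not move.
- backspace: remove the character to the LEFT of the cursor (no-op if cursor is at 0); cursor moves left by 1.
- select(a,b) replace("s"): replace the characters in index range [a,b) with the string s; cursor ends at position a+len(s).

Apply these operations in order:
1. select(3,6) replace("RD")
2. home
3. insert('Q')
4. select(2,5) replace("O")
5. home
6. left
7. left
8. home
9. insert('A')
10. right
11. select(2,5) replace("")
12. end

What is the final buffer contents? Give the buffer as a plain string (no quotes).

Answer: AQU

Derivation:
After op 1 (select(3,6) replace("RD")): buf='XFHRDU' cursor=5
After op 2 (home): buf='XFHRDU' cursor=0
After op 3 (insert('Q')): buf='QXFHRDU' cursor=1
After op 4 (select(2,5) replace("O")): buf='QXODU' cursor=3
After op 5 (home): buf='QXODU' cursor=0
After op 6 (left): buf='QXODU' cursor=0
After op 7 (left): buf='QXODU' cursor=0
After op 8 (home): buf='QXODU' cursor=0
After op 9 (insert('A')): buf='AQXODU' cursor=1
After op 10 (right): buf='AQXODU' cursor=2
After op 11 (select(2,5) replace("")): buf='AQU' cursor=2
After op 12 (end): buf='AQU' cursor=3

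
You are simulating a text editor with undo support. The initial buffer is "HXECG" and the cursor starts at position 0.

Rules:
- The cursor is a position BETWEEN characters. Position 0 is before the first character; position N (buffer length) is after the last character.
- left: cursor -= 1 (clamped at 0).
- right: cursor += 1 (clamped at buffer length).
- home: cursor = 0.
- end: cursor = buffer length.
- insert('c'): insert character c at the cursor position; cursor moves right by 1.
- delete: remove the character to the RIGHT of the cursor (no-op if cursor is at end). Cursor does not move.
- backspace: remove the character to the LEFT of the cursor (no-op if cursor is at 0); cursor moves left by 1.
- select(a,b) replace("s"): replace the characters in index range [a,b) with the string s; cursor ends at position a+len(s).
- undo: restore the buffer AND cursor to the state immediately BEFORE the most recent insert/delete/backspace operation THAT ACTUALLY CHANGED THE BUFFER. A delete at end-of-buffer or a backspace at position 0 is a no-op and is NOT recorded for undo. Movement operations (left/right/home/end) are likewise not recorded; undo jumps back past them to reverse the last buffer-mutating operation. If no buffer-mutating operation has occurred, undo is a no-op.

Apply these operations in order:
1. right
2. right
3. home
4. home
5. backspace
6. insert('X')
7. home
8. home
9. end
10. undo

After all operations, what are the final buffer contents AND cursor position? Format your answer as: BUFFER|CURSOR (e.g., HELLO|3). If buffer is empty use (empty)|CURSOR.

Answer: HXECG|0

Derivation:
After op 1 (right): buf='HXECG' cursor=1
After op 2 (right): buf='HXECG' cursor=2
After op 3 (home): buf='HXECG' cursor=0
After op 4 (home): buf='HXECG' cursor=0
After op 5 (backspace): buf='HXECG' cursor=0
After op 6 (insert('X')): buf='XHXECG' cursor=1
After op 7 (home): buf='XHXECG' cursor=0
After op 8 (home): buf='XHXECG' cursor=0
After op 9 (end): buf='XHXECG' cursor=6
After op 10 (undo): buf='HXECG' cursor=0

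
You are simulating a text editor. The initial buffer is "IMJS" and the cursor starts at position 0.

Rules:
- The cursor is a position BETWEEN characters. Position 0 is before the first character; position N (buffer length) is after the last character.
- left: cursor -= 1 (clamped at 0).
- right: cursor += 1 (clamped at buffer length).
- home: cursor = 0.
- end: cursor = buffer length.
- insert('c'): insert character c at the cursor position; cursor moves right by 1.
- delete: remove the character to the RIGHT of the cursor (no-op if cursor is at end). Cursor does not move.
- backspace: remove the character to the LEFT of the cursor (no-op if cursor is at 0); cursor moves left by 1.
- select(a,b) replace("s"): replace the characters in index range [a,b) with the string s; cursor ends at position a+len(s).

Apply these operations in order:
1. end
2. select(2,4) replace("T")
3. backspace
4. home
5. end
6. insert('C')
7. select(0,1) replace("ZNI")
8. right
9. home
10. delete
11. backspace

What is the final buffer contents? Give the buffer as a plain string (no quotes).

After op 1 (end): buf='IMJS' cursor=4
After op 2 (select(2,4) replace("T")): buf='IMT' cursor=3
After op 3 (backspace): buf='IM' cursor=2
After op 4 (home): buf='IM' cursor=0
After op 5 (end): buf='IM' cursor=2
After op 6 (insert('C')): buf='IMC' cursor=3
After op 7 (select(0,1) replace("ZNI")): buf='ZNIMC' cursor=3
After op 8 (right): buf='ZNIMC' cursor=4
After op 9 (home): buf='ZNIMC' cursor=0
After op 10 (delete): buf='NIMC' cursor=0
After op 11 (backspace): buf='NIMC' cursor=0

Answer: NIMC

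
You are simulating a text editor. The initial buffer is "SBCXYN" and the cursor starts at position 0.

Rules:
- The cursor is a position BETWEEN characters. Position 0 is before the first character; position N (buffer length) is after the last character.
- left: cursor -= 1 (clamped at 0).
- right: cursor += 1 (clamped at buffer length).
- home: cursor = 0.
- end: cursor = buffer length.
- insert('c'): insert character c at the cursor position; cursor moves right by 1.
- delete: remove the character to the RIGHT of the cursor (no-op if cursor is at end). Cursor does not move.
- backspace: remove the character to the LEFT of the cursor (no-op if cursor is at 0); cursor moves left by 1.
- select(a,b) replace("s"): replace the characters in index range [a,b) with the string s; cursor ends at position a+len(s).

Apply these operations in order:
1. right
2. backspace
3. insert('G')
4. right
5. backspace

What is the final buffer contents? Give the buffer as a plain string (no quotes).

After op 1 (right): buf='SBCXYN' cursor=1
After op 2 (backspace): buf='BCXYN' cursor=0
After op 3 (insert('G')): buf='GBCXYN' cursor=1
After op 4 (right): buf='GBCXYN' cursor=2
After op 5 (backspace): buf='GCXYN' cursor=1

Answer: GCXYN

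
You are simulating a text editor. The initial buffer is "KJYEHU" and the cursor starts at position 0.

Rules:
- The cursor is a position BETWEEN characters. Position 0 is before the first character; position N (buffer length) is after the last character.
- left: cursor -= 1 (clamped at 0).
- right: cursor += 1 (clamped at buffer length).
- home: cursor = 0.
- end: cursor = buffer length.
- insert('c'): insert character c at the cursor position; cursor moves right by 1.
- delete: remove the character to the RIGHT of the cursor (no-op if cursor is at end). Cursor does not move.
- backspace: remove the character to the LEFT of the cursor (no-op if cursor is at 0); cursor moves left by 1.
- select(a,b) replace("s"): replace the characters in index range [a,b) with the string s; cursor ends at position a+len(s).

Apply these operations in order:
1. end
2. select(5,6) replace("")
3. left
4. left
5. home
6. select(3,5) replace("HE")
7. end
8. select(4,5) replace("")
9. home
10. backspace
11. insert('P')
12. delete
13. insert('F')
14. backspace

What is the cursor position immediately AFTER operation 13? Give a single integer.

After op 1 (end): buf='KJYEHU' cursor=6
After op 2 (select(5,6) replace("")): buf='KJYEH' cursor=5
After op 3 (left): buf='KJYEH' cursor=4
After op 4 (left): buf='KJYEH' cursor=3
After op 5 (home): buf='KJYEH' cursor=0
After op 6 (select(3,5) replace("HE")): buf='KJYHE' cursor=5
After op 7 (end): buf='KJYHE' cursor=5
After op 8 (select(4,5) replace("")): buf='KJYH' cursor=4
After op 9 (home): buf='KJYH' cursor=0
After op 10 (backspace): buf='KJYH' cursor=0
After op 11 (insert('P')): buf='PKJYH' cursor=1
After op 12 (delete): buf='PJYH' cursor=1
After op 13 (insert('F')): buf='PFJYH' cursor=2

Answer: 2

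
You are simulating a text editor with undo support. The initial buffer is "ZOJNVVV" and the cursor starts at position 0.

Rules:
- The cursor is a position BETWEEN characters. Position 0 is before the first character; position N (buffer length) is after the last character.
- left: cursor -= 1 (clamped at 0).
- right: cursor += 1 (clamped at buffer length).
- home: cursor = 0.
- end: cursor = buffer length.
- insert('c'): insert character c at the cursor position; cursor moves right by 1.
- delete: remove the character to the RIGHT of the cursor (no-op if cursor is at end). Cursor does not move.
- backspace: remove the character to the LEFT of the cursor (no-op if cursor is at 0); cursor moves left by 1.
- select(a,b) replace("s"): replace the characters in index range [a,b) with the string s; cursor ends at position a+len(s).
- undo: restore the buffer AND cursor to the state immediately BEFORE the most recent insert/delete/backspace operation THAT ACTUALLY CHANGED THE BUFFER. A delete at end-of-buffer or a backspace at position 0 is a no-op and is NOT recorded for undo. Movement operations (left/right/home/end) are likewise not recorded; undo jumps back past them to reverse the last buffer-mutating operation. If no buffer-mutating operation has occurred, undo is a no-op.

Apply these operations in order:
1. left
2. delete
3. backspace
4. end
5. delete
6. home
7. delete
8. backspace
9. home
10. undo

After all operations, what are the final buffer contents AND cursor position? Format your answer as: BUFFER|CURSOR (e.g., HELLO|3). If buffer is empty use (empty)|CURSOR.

After op 1 (left): buf='ZOJNVVV' cursor=0
After op 2 (delete): buf='OJNVVV' cursor=0
After op 3 (backspace): buf='OJNVVV' cursor=0
After op 4 (end): buf='OJNVVV' cursor=6
After op 5 (delete): buf='OJNVVV' cursor=6
After op 6 (home): buf='OJNVVV' cursor=0
After op 7 (delete): buf='JNVVV' cursor=0
After op 8 (backspace): buf='JNVVV' cursor=0
After op 9 (home): buf='JNVVV' cursor=0
After op 10 (undo): buf='OJNVVV' cursor=0

Answer: OJNVVV|0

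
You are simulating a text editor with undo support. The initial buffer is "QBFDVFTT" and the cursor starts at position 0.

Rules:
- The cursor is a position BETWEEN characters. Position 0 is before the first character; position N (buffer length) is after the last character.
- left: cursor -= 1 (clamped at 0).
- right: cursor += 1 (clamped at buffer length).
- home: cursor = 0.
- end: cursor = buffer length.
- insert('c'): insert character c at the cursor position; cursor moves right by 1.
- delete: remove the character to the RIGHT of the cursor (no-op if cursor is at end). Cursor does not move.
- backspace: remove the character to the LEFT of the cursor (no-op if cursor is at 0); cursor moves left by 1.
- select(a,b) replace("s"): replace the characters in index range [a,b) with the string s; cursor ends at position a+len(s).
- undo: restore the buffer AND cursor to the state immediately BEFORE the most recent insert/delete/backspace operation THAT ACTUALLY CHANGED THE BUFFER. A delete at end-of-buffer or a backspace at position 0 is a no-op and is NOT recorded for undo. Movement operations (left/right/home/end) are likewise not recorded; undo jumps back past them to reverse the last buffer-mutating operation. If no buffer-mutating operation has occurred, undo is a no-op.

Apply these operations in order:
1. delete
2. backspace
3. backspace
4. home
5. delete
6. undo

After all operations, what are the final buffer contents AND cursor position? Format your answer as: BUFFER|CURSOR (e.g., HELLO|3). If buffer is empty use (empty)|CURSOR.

After op 1 (delete): buf='BFDVFTT' cursor=0
After op 2 (backspace): buf='BFDVFTT' cursor=0
After op 3 (backspace): buf='BFDVFTT' cursor=0
After op 4 (home): buf='BFDVFTT' cursor=0
After op 5 (delete): buf='FDVFTT' cursor=0
After op 6 (undo): buf='BFDVFTT' cursor=0

Answer: BFDVFTT|0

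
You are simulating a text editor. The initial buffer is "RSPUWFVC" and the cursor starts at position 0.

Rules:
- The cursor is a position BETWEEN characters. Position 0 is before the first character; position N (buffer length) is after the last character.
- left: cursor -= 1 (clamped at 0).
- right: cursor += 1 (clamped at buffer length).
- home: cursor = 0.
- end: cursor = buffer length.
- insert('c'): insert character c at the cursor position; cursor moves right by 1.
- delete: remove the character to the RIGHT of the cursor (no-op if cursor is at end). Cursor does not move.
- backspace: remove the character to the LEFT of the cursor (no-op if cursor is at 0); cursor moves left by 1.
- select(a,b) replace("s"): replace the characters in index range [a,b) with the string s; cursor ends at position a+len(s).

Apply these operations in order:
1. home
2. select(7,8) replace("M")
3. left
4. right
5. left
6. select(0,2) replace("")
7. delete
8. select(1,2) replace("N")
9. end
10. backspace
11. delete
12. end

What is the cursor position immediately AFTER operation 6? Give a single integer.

Answer: 0

Derivation:
After op 1 (home): buf='RSPUWFVC' cursor=0
After op 2 (select(7,8) replace("M")): buf='RSPUWFVM' cursor=8
After op 3 (left): buf='RSPUWFVM' cursor=7
After op 4 (right): buf='RSPUWFVM' cursor=8
After op 5 (left): buf='RSPUWFVM' cursor=7
After op 6 (select(0,2) replace("")): buf='PUWFVM' cursor=0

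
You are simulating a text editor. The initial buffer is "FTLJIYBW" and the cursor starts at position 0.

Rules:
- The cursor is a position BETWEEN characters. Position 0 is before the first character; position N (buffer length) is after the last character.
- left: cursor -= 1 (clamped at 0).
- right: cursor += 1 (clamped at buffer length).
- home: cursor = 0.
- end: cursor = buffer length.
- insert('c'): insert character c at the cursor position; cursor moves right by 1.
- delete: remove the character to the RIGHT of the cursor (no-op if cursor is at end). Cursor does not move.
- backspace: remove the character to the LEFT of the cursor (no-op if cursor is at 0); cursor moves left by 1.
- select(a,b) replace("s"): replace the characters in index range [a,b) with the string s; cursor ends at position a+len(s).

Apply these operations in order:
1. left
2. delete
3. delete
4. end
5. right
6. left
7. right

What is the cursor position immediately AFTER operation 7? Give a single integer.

Answer: 6

Derivation:
After op 1 (left): buf='FTLJIYBW' cursor=0
After op 2 (delete): buf='TLJIYBW' cursor=0
After op 3 (delete): buf='LJIYBW' cursor=0
After op 4 (end): buf='LJIYBW' cursor=6
After op 5 (right): buf='LJIYBW' cursor=6
After op 6 (left): buf='LJIYBW' cursor=5
After op 7 (right): buf='LJIYBW' cursor=6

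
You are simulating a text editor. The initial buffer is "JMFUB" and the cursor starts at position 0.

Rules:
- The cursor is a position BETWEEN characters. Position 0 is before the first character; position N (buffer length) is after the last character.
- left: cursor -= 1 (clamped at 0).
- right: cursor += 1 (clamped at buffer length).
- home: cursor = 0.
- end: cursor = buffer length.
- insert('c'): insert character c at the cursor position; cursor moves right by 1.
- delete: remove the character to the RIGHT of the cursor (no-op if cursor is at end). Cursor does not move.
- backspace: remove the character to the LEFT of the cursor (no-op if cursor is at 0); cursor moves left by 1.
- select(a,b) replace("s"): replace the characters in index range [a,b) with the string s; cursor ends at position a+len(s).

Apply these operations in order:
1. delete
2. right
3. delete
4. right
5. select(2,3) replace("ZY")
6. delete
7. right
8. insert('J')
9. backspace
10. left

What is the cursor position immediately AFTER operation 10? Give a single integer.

After op 1 (delete): buf='MFUB' cursor=0
After op 2 (right): buf='MFUB' cursor=1
After op 3 (delete): buf='MUB' cursor=1
After op 4 (right): buf='MUB' cursor=2
After op 5 (select(2,3) replace("ZY")): buf='MUZY' cursor=4
After op 6 (delete): buf='MUZY' cursor=4
After op 7 (right): buf='MUZY' cursor=4
After op 8 (insert('J')): buf='MUZYJ' cursor=5
After op 9 (backspace): buf='MUZY' cursor=4
After op 10 (left): buf='MUZY' cursor=3

Answer: 3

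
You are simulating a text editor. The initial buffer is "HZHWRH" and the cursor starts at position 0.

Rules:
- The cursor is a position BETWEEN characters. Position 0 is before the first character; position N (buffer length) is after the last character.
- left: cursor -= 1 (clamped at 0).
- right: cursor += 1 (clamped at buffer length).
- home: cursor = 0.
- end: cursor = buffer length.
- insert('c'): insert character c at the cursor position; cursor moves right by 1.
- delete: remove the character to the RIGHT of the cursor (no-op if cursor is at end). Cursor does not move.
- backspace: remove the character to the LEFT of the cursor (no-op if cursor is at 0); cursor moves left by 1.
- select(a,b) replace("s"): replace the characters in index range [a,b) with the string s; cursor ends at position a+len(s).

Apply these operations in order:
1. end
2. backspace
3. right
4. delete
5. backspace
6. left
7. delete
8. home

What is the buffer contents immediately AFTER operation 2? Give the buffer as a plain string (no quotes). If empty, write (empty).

After op 1 (end): buf='HZHWRH' cursor=6
After op 2 (backspace): buf='HZHWR' cursor=5

Answer: HZHWR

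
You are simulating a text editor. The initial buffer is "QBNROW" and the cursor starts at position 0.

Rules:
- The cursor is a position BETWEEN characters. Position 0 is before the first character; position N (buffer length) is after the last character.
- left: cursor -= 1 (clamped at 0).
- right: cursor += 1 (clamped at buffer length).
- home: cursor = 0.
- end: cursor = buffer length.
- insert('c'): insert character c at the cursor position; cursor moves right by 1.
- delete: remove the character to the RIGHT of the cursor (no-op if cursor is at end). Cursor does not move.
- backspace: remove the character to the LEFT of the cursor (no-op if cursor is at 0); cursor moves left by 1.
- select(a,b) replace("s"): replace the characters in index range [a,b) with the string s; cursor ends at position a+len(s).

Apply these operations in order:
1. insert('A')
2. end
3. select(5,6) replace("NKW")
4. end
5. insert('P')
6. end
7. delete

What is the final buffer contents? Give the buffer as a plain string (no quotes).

Answer: AQBNRNKWWP

Derivation:
After op 1 (insert('A')): buf='AQBNROW' cursor=1
After op 2 (end): buf='AQBNROW' cursor=7
After op 3 (select(5,6) replace("NKW")): buf='AQBNRNKWW' cursor=8
After op 4 (end): buf='AQBNRNKWW' cursor=9
After op 5 (insert('P')): buf='AQBNRNKWWP' cursor=10
After op 6 (end): buf='AQBNRNKWWP' cursor=10
After op 7 (delete): buf='AQBNRNKWWP' cursor=10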